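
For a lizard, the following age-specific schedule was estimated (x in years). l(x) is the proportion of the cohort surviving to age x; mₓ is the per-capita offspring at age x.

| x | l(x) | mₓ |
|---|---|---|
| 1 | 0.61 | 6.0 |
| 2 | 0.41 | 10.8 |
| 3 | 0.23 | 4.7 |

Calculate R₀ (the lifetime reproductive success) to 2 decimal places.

9.17

R₀ = Σ l(x) mₓ:
  age 1: 0.61 × 6.0 = 3.6600
  age 2: 0.41 × 10.8 = 4.4280
  age 3: 0.23 × 4.7 = 1.0810
R₀ = 3.6600 + 4.4280 + 1.0810 = 9.1690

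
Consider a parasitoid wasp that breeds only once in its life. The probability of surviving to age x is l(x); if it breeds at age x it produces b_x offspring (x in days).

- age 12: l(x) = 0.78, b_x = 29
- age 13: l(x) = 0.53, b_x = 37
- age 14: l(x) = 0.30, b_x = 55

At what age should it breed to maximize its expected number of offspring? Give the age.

12

Expected offspring if breeding at age x = l(x) × b_x:
  age 12: 0.78 × 29 = 22.620
  age 13: 0.53 × 37 = 19.610
  age 14: 0.30 × 55 = 16.500
Maximum at age 12 (22.620).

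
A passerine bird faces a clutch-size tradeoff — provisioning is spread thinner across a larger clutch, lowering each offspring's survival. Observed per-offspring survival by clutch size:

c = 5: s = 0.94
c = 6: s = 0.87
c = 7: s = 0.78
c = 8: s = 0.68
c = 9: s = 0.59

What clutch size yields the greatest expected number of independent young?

7

Expected independent young = c × s(c):
  c=5: 5 × 0.94 = 4.700
  c=6: 6 × 0.87 = 5.220
  c=7: 7 × 0.78 = 5.460
  c=8: 8 × 0.68 = 5.440
  c=9: 9 × 0.59 = 5.310
Maximum at c = 7 (5.460 independent young).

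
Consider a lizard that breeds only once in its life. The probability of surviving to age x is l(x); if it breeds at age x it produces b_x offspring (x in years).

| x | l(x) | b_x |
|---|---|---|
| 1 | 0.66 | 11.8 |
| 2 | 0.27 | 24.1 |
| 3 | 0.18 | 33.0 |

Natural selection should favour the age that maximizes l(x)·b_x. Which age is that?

Expected offspring if breeding at age x = l(x) × b_x:
  age 1: 0.66 × 11.8 = 7.788
  age 2: 0.27 × 24.1 = 6.507
  age 3: 0.18 × 33.0 = 5.940
Maximum at age 1 (7.788).

1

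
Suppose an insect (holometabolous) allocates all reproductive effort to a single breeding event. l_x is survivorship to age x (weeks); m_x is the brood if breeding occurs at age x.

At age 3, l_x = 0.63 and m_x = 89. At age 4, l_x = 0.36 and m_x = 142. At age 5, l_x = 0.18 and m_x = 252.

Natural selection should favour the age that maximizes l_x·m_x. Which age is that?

Expected offspring if breeding at age x = l_x × m_x:
  age 3: 0.63 × 89 = 56.070
  age 4: 0.36 × 142 = 51.120
  age 5: 0.18 × 252 = 45.360
Maximum at age 3 (56.070).

3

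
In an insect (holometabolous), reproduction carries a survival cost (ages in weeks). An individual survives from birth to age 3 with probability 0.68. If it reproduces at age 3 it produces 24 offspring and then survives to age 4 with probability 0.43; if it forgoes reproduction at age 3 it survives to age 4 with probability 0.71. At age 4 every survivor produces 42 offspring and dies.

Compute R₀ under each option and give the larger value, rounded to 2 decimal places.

breed at age 3: R₀ = 0.68 × (24 + 0.43 × 42) = 0.68 × 42.0600 = 28.6008
delay to age 4: R₀ = 0.68 × (0.71 × 42) = 0.68 × 29.8200 = 20.2776
Higher: breed at age 3 (28.6008).

28.60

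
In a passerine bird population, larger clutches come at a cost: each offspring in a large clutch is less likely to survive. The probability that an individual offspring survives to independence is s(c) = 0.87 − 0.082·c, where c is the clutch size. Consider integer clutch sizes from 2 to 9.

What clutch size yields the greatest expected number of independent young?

5

Expected independent young = c × s(c):
  c=2: 2 × 0.706 = 1.412
  c=3: 3 × 0.624 = 1.872
  c=4: 4 × 0.542 = 2.168
  c=5: 5 × 0.460 = 2.300
  c=6: 6 × 0.378 = 2.268
  c=7: 7 × 0.296 = 2.072
  c=8: 8 × 0.214 = 1.712
  c=9: 9 × 0.132 = 1.188
Maximum at c = 5 (2.300 independent young).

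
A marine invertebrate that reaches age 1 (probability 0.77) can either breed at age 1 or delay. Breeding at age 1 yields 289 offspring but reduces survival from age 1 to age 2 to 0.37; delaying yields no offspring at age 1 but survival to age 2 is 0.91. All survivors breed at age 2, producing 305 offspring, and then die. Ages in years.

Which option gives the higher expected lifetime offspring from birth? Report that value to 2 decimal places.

309.42

breed at age 1: R₀ = 0.77 × (289 + 0.37 × 305) = 0.77 × 401.8500 = 309.4245
delay to age 2: R₀ = 0.77 × (0.91 × 305) = 0.77 × 277.5500 = 213.7135
Higher: breed at age 1 (309.4245).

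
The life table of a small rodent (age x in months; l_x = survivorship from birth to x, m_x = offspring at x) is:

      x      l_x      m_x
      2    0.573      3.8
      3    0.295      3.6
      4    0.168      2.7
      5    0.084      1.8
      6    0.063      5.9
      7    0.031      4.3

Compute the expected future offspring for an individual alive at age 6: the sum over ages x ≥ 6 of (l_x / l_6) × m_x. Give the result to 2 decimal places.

l_6 = 0.063. Conditional survival from age 6 to x is l_x / l_6.
  x=6: (0.063/0.063) × 5.9 = 5.9000
  x=7: (0.031/0.063) × 4.3 = 2.1159
Sum = 5.9000 + 2.1159 = 8.0159

8.02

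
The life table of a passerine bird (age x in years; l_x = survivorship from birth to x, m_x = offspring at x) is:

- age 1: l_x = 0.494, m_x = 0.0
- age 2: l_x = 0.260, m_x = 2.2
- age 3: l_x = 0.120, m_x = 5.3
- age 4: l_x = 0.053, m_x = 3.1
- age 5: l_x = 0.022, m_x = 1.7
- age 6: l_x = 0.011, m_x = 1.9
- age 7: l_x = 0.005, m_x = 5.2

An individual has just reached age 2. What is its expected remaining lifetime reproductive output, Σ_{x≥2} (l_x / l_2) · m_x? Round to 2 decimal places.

l_2 = 0.260. Conditional survival from age 2 to x is l_x / l_2.
  x=2: (0.260/0.260) × 2.2 = 2.2000
  x=3: (0.120/0.260) × 5.3 = 2.4462
  x=4: (0.053/0.260) × 3.1 = 0.6319
  x=5: (0.022/0.260) × 1.7 = 0.1438
  x=6: (0.011/0.260) × 1.9 = 0.0804
  x=7: (0.005/0.260) × 5.2 = 0.1000
Sum = 2.2000 + 2.4462 + 0.6319 + 0.1438 + 0.0804 + 0.1000 = 5.6023

5.60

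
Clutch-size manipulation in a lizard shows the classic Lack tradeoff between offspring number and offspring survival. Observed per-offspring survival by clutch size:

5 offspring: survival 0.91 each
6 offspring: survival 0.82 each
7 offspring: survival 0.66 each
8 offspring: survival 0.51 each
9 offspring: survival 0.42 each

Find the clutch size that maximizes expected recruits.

Expected recruits = c × s(c):
  c=5: 5 × 0.91 = 4.550
  c=6: 6 × 0.82 = 4.920
  c=7: 7 × 0.66 = 4.620
  c=8: 8 × 0.51 = 4.080
  c=9: 9 × 0.42 = 3.780
Maximum at c = 6 (4.920 recruits).

6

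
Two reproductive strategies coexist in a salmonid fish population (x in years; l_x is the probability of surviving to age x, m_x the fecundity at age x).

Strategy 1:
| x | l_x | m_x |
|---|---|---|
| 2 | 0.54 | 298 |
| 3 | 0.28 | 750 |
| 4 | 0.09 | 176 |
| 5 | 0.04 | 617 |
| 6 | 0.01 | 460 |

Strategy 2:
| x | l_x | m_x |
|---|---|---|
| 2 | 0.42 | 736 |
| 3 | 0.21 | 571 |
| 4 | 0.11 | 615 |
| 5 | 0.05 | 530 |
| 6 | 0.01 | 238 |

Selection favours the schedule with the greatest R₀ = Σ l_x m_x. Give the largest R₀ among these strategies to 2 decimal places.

525.56

Strategy 1: R₀ = 0.54×298 + 0.28×750 + 0.09×176 + 0.04×617 + 0.01×460 = 416.0400
Strategy 2: R₀ = 0.42×736 + 0.21×571 + 0.11×615 + 0.05×530 + 0.01×238 = 525.5600
Highest R₀: strategy 2 with 525.5600.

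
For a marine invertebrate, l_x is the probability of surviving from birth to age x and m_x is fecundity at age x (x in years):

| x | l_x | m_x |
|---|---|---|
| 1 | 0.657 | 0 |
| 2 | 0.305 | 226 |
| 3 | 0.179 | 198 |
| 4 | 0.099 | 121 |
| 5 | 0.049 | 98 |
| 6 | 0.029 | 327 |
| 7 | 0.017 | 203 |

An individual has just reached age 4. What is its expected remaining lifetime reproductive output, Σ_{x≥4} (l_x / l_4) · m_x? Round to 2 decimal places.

300.15

l_4 = 0.099. Conditional survival from age 4 to x is l_x / l_4.
  x=4: (0.099/0.099) × 121 = 121.0000
  x=5: (0.049/0.099) × 98 = 48.5051
  x=6: (0.029/0.099) × 327 = 95.7879
  x=7: (0.017/0.099) × 203 = 34.8586
Sum = 121.0000 + 48.5051 + 95.7879 + 34.8586 = 300.1515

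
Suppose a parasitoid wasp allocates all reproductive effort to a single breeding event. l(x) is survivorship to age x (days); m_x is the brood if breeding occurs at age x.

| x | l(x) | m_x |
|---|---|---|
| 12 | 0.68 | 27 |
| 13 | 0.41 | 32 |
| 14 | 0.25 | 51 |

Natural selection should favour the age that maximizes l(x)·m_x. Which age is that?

Expected offspring if breeding at age x = l(x) × m_x:
  age 12: 0.68 × 27 = 18.360
  age 13: 0.41 × 32 = 13.120
  age 14: 0.25 × 51 = 12.750
Maximum at age 12 (18.360).

12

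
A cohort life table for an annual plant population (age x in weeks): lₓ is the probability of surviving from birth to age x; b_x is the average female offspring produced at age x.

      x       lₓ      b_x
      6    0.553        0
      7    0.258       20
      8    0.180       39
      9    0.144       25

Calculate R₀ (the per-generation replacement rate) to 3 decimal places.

R₀ = Σ lₓ b_x:
  age 6: 0.553 × 0 = 0.0000
  age 7: 0.258 × 20 = 5.1600
  age 8: 0.180 × 39 = 7.0200
  age 9: 0.144 × 25 = 3.6000
R₀ = 0.0000 + 5.1600 + 7.0200 + 3.6000 = 15.7800

15.780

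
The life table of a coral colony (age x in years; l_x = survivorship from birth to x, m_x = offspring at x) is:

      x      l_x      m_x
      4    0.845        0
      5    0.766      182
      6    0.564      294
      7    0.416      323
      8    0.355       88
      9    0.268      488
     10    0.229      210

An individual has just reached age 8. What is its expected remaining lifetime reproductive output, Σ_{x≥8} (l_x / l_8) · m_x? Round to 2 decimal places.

591.87

l_8 = 0.355. Conditional survival from age 8 to x is l_x / l_8.
  x=8: (0.355/0.355) × 88 = 88.0000
  x=9: (0.268/0.355) × 488 = 368.4056
  x=10: (0.229/0.355) × 210 = 135.4648
Sum = 88.0000 + 368.4056 + 135.4648 = 591.8704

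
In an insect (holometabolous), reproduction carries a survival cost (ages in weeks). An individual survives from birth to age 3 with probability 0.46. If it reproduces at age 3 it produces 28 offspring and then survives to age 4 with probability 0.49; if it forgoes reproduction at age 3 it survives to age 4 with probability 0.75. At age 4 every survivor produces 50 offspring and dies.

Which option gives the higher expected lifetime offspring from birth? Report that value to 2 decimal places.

breed at age 3: R₀ = 0.46 × (28 + 0.49 × 50) = 0.46 × 52.5000 = 24.1500
delay to age 4: R₀ = 0.46 × (0.75 × 50) = 0.46 × 37.5000 = 17.2500
Higher: breed at age 3 (24.1500).

24.15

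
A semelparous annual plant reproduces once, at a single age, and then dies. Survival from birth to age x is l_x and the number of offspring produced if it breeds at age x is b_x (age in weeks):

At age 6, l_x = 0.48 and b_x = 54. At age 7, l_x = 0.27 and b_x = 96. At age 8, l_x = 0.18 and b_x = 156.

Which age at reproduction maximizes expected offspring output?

Expected offspring if breeding at age x = l_x × b_x:
  age 6: 0.48 × 54 = 25.920
  age 7: 0.27 × 96 = 25.920
  age 8: 0.18 × 156 = 28.080
Maximum at age 8 (28.080).

8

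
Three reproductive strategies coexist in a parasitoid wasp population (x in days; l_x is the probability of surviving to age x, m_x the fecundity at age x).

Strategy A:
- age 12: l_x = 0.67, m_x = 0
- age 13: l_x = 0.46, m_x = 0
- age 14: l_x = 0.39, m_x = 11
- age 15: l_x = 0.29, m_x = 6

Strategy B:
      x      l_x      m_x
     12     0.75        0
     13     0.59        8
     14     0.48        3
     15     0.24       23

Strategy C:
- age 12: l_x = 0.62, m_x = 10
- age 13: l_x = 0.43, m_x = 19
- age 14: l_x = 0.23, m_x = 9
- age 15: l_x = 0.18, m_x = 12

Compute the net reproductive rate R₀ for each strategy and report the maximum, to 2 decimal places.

Strategy A: R₀ = 0.67×0 + 0.46×0 + 0.39×11 + 0.29×6 = 6.0300
Strategy B: R₀ = 0.75×0 + 0.59×8 + 0.48×3 + 0.24×23 = 11.6800
Strategy C: R₀ = 0.62×10 + 0.43×19 + 0.23×9 + 0.18×12 = 18.6000
Highest R₀: strategy C with 18.6000.

18.60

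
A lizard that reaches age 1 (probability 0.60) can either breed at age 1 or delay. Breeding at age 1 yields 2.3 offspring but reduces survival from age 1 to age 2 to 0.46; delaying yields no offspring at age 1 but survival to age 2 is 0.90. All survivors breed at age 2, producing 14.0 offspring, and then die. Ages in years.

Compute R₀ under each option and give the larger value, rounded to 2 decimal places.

7.56

breed at age 1: R₀ = 0.60 × (2.3 + 0.46 × 14.0) = 0.60 × 8.7400 = 5.2440
delay to age 2: R₀ = 0.60 × (0.90 × 14.0) = 0.60 × 12.6000 = 7.5600
Higher: delay to age 2 (7.5600).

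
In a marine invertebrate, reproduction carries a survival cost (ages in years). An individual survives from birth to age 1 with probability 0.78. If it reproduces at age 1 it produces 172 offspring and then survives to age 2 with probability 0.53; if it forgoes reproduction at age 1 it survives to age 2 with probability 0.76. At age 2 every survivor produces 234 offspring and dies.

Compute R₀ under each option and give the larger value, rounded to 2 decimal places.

breed at age 1: R₀ = 0.78 × (172 + 0.53 × 234) = 0.78 × 296.0200 = 230.8956
delay to age 2: R₀ = 0.78 × (0.76 × 234) = 0.78 × 177.8400 = 138.7152
Higher: breed at age 1 (230.8956).

230.90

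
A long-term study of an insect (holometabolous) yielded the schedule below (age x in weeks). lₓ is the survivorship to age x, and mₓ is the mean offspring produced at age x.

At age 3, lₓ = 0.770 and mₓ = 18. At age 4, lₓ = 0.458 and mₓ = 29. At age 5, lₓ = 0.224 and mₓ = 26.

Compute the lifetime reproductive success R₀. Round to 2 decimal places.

32.97

R₀ = Σ lₓ mₓ:
  age 3: 0.770 × 18 = 13.8600
  age 4: 0.458 × 29 = 13.2820
  age 5: 0.224 × 26 = 5.8240
R₀ = 13.8600 + 13.2820 + 5.8240 = 32.9660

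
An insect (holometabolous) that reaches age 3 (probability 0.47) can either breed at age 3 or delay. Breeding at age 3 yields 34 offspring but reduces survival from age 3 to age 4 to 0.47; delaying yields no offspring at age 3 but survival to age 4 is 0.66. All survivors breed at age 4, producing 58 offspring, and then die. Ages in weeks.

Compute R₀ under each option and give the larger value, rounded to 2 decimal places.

breed at age 3: R₀ = 0.47 × (34 + 0.47 × 58) = 0.47 × 61.2600 = 28.7922
delay to age 4: R₀ = 0.47 × (0.66 × 58) = 0.47 × 38.2800 = 17.9916
Higher: breed at age 3 (28.7922).

28.79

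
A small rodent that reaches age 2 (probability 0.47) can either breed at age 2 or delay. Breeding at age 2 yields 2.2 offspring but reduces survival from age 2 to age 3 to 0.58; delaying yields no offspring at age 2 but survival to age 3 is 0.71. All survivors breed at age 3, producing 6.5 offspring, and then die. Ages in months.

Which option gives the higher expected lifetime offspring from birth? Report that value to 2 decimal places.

breed at age 2: R₀ = 0.47 × (2.2 + 0.58 × 6.5) = 0.47 × 5.9700 = 2.8059
delay to age 3: R₀ = 0.47 × (0.71 × 6.5) = 0.47 × 4.6150 = 2.1690
Higher: breed at age 2 (2.8059).

2.81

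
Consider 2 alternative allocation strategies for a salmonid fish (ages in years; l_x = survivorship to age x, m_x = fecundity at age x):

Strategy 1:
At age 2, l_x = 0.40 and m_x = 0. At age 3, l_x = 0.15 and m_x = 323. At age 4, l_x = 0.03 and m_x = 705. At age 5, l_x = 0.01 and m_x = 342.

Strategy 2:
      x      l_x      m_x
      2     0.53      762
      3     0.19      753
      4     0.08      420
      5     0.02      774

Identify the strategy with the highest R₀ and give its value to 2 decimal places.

Strategy 1: R₀ = 0.40×0 + 0.15×323 + 0.03×705 + 0.01×342 = 73.0200
Strategy 2: R₀ = 0.53×762 + 0.19×753 + 0.08×420 + 0.02×774 = 596.0100
Highest R₀: strategy 2 with 596.0100.

596.01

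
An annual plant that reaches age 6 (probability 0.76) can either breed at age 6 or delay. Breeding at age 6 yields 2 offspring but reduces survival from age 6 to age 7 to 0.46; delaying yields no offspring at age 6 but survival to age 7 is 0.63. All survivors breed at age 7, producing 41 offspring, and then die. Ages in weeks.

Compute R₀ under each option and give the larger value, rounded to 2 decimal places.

breed at age 6: R₀ = 0.76 × (2 + 0.46 × 41) = 0.76 × 20.8600 = 15.8536
delay to age 7: R₀ = 0.76 × (0.63 × 41) = 0.76 × 25.8300 = 19.6308
Higher: delay to age 7 (19.6308).

19.63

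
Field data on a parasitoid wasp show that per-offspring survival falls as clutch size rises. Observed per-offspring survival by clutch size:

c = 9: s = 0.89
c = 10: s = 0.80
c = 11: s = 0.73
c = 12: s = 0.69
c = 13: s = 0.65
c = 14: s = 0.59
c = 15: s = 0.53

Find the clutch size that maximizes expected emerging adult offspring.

Expected emerging adult offspring = c × s(c):
  c=9: 9 × 0.89 = 8.010
  c=10: 10 × 0.80 = 8.000
  c=11: 11 × 0.73 = 8.030
  c=12: 12 × 0.69 = 8.280
  c=13: 13 × 0.65 = 8.450
  c=14: 14 × 0.59 = 8.260
  c=15: 15 × 0.53 = 7.950
Maximum at c = 13 (8.450 emerging adult offspring).

13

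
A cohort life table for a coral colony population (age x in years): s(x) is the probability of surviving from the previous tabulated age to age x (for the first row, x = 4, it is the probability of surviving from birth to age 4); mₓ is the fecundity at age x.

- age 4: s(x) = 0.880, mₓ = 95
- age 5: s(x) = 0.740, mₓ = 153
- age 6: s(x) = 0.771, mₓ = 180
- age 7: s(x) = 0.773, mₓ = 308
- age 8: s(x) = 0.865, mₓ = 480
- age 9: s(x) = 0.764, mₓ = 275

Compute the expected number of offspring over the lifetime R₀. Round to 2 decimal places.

Survivorship from birth: l_x = s_4·s_5·…·s_x.
  l_4 = 0.88000
  l_5 = 0.65120
  l_6 = 0.50208
  l_7 = 0.38810
  l_8 = 0.33571
  l_9 = 0.25648
R₀ = Σ l_x mₓ:
  age 4: 0.88000 × 95 = 83.6000
  age 5: 0.65120 × 153 = 99.6336
  age 6: 0.50208 × 180 = 90.3744
  age 7: 0.38810 × 308 = 119.5348
  age 8: 0.33571 × 480 = 161.1408
  age 9: 0.25648 × 275 = 70.5320
R₀ = 83.6000 + 99.6336 + 90.3744 + 119.5348 + 161.1408 + 70.5320 = 624.8156

624.82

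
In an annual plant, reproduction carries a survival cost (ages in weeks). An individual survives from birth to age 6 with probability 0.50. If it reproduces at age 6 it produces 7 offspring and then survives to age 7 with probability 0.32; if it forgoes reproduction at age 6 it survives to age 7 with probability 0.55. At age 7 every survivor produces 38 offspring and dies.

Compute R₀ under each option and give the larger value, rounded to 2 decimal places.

breed at age 6: R₀ = 0.50 × (7 + 0.32 × 38) = 0.50 × 19.1600 = 9.5800
delay to age 7: R₀ = 0.50 × (0.55 × 38) = 0.50 × 20.9000 = 10.4500
Higher: delay to age 7 (10.4500).

10.45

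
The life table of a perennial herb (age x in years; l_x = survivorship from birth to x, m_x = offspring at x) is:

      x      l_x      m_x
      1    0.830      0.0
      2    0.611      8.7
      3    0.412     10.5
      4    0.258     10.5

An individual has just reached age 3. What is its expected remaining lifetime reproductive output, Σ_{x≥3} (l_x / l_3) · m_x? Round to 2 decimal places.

17.08

l_3 = 0.412. Conditional survival from age 3 to x is l_x / l_3.
  x=3: (0.412/0.412) × 10.5 = 10.5000
  x=4: (0.258/0.412) × 10.5 = 6.5752
Sum = 10.5000 + 6.5752 = 17.0752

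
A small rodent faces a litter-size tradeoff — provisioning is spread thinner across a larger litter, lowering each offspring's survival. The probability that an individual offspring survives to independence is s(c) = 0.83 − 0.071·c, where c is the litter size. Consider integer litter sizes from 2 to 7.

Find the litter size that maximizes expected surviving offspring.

6

Expected surviving offspring = c × s(c):
  c=2: 2 × 0.688 = 1.376
  c=3: 3 × 0.617 = 1.851
  c=4: 4 × 0.546 = 2.184
  c=5: 5 × 0.475 = 2.375
  c=6: 6 × 0.404 = 2.424
  c=7: 7 × 0.333 = 2.331
Maximum at c = 6 (2.424 surviving offspring).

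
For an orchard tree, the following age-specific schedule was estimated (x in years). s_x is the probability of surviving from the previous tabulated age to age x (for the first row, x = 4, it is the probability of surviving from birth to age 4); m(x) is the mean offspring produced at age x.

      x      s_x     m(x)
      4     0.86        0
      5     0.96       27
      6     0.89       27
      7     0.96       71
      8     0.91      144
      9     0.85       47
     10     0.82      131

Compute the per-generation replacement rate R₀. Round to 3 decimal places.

Survivorship from birth: l_x = s_4·s_5·…·s_x.
  l_4 = 0.86000
  l_5 = 0.82560
  l_6 = 0.73478
  l_7 = 0.70539
  l_8 = 0.64191
  l_9 = 0.54562
  l_10 = 0.44741
R₀ = Σ l_x m(x):
  age 4: 0.86000 × 0 = 0.0000
  age 5: 0.82560 × 27 = 22.2912
  age 6: 0.73478 × 27 = 19.8391
  age 7: 0.70539 × 71 = 50.0827
  age 8: 0.64191 × 144 = 92.4350
  age 9: 0.54562 × 47 = 25.6441
  age 10: 0.44741 × 131 = 58.6107
R₀ = 0.0000 + 22.2912 + 19.8391 + 50.0827 + 92.4350 + 25.6441 + 58.6107 = 268.9028

268.903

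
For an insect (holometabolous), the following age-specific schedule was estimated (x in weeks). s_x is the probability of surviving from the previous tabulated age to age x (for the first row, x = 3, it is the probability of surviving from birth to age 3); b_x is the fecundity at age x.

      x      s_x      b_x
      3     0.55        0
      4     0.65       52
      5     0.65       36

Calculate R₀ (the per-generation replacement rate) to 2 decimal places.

Survivorship from birth: l_x = s_3·s_4·…·s_x.
  l_3 = 0.55000
  l_4 = 0.35750
  l_5 = 0.23238
R₀ = Σ l_x b_x:
  age 3: 0.55000 × 0 = 0.0000
  age 4: 0.35750 × 52 = 18.5900
  age 5: 0.23238 × 36 = 8.3657
R₀ = 0.0000 + 18.5900 + 8.3657 = 26.9557

26.96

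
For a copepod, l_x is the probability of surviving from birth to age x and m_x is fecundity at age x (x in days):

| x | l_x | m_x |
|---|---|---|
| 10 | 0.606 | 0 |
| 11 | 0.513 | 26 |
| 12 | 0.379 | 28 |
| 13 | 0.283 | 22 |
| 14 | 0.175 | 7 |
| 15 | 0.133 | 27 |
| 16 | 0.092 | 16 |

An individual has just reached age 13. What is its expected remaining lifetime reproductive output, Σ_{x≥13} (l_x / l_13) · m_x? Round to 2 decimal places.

44.22

l_13 = 0.283. Conditional survival from age 13 to x is l_x / l_13.
  x=13: (0.283/0.283) × 22 = 22.0000
  x=14: (0.175/0.283) × 7 = 4.3286
  x=15: (0.133/0.283) × 27 = 12.6890
  x=16: (0.092/0.283) × 16 = 5.2014
Sum = 22.0000 + 4.3286 + 12.6890 + 5.2014 = 44.2191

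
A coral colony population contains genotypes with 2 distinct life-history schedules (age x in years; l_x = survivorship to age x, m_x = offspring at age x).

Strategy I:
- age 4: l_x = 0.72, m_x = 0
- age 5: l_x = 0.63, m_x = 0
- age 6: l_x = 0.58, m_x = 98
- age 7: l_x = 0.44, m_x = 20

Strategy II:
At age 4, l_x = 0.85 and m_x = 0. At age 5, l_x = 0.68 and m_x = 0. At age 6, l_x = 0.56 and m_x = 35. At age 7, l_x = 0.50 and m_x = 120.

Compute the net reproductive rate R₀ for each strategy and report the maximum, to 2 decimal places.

79.60

Strategy I: R₀ = 0.72×0 + 0.63×0 + 0.58×98 + 0.44×20 = 65.6400
Strategy II: R₀ = 0.85×0 + 0.68×0 + 0.56×35 + 0.50×120 = 79.6000
Highest R₀: strategy II with 79.6000.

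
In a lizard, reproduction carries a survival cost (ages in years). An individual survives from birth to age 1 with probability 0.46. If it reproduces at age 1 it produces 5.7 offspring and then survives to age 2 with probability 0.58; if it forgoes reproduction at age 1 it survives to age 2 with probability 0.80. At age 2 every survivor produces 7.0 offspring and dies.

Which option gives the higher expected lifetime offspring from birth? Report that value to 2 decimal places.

4.49

breed at age 1: R₀ = 0.46 × (5.7 + 0.58 × 7.0) = 0.46 × 9.7600 = 4.4896
delay to age 2: R₀ = 0.46 × (0.80 × 7.0) = 0.46 × 5.6000 = 2.5760
Higher: breed at age 1 (4.4896).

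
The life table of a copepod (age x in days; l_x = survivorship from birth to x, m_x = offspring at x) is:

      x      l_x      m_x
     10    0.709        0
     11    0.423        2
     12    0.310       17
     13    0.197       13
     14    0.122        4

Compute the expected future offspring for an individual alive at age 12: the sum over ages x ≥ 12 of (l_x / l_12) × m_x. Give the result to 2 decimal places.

26.84

l_12 = 0.310. Conditional survival from age 12 to x is l_x / l_12.
  x=12: (0.310/0.310) × 17 = 17.0000
  x=13: (0.197/0.310) × 13 = 8.2613
  x=14: (0.122/0.310) × 4 = 1.5742
Sum = 17.0000 + 8.2613 + 1.5742 = 26.8355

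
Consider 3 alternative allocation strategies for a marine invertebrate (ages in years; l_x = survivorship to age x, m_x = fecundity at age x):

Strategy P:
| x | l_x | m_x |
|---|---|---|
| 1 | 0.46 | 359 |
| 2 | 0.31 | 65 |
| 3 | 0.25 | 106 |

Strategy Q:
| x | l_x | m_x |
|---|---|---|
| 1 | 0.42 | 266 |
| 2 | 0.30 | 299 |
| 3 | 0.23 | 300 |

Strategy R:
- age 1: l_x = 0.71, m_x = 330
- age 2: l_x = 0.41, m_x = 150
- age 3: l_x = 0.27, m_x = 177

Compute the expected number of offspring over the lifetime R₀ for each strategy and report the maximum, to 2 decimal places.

343.59

Strategy P: R₀ = 0.46×359 + 0.31×65 + 0.25×106 = 211.7900
Strategy Q: R₀ = 0.42×266 + 0.30×299 + 0.23×300 = 270.4200
Strategy R: R₀ = 0.71×330 + 0.41×150 + 0.27×177 = 343.5900
Highest R₀: strategy R with 343.5900.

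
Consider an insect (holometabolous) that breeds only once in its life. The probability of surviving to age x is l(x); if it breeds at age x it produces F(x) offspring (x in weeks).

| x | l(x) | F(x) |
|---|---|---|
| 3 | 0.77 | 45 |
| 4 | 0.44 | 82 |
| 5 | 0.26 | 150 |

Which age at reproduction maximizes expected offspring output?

5

Expected offspring if breeding at age x = l(x) × F(x):
  age 3: 0.77 × 45 = 34.650
  age 4: 0.44 × 82 = 36.080
  age 5: 0.26 × 150 = 39.000
Maximum at age 5 (39.000).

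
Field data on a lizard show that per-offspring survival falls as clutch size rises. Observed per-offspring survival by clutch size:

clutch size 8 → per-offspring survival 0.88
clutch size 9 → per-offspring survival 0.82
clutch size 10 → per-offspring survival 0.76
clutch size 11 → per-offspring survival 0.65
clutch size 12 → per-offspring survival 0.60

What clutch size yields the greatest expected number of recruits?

Expected recruits = c × s(c):
  c=8: 8 × 0.88 = 7.040
  c=9: 9 × 0.82 = 7.380
  c=10: 10 × 0.76 = 7.600
  c=11: 11 × 0.65 = 7.150
  c=12: 12 × 0.60 = 7.200
Maximum at c = 10 (7.600 recruits).

10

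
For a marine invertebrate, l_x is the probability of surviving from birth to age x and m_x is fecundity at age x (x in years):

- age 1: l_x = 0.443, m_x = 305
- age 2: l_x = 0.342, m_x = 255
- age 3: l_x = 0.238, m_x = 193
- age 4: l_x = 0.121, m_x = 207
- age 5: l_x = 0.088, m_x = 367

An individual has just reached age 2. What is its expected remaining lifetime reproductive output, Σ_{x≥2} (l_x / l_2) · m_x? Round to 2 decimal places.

556.98

l_2 = 0.342. Conditional survival from age 2 to x is l_x / l_2.
  x=2: (0.342/0.342) × 255 = 255.0000
  x=3: (0.238/0.342) × 193 = 134.3099
  x=4: (0.121/0.342) × 207 = 73.2368
  x=5: (0.088/0.342) × 367 = 94.4327
Sum = 255.0000 + 134.3099 + 73.2368 + 94.4327 = 556.9795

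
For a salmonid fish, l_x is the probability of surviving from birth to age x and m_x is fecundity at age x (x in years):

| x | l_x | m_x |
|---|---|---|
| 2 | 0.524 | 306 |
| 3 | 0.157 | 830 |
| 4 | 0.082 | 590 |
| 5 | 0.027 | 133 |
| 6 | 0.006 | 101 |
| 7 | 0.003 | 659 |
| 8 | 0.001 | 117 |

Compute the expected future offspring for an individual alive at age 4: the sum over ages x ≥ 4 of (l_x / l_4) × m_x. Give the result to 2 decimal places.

666.72

l_4 = 0.082. Conditional survival from age 4 to x is l_x / l_4.
  x=4: (0.082/0.082) × 590 = 590.0000
  x=5: (0.027/0.082) × 133 = 43.7927
  x=6: (0.006/0.082) × 101 = 7.3902
  x=7: (0.003/0.082) × 659 = 24.1098
  x=8: (0.001/0.082) × 117 = 1.4268
Sum = 590.0000 + 43.7927 + 7.3902 + 24.1098 + 1.4268 = 666.7195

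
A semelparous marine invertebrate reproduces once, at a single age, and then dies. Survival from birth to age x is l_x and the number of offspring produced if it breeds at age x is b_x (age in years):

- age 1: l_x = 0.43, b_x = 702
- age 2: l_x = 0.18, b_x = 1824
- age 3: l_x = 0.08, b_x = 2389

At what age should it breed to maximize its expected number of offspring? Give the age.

2

Expected offspring if breeding at age x = l_x × b_x:
  age 1: 0.43 × 702 = 301.860
  age 2: 0.18 × 1824 = 328.320
  age 3: 0.08 × 2389 = 191.120
Maximum at age 2 (328.320).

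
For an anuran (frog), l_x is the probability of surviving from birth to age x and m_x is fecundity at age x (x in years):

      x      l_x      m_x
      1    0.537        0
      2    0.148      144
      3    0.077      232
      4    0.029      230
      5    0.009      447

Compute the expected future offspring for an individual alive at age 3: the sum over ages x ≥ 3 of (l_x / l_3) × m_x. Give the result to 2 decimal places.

l_3 = 0.077. Conditional survival from age 3 to x is l_x / l_3.
  x=3: (0.077/0.077) × 232 = 232.0000
  x=4: (0.029/0.077) × 230 = 86.6234
  x=5: (0.009/0.077) × 447 = 52.2468
Sum = 232.0000 + 86.6234 + 52.2468 = 370.8701

370.87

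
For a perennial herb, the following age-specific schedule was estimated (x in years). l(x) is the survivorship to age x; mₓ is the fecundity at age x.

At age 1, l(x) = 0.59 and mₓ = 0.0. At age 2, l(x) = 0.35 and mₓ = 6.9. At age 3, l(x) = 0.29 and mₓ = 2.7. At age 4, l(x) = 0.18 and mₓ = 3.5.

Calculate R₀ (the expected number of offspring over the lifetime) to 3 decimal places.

R₀ = Σ l(x) mₓ:
  age 1: 0.59 × 0.0 = 0.0000
  age 2: 0.35 × 6.9 = 2.4150
  age 3: 0.29 × 2.7 = 0.7830
  age 4: 0.18 × 3.5 = 0.6300
R₀ = 0.0000 + 2.4150 + 0.7830 + 0.6300 = 3.8280

3.828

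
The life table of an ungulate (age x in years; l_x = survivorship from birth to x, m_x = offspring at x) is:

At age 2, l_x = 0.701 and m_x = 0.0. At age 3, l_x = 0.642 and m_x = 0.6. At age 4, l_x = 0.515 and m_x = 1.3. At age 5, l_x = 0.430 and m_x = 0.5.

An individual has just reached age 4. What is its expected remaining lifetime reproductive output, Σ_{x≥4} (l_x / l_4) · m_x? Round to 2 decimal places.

l_4 = 0.515. Conditional survival from age 4 to x is l_x / l_4.
  x=4: (0.515/0.515) × 1.3 = 1.3000
  x=5: (0.430/0.515) × 0.5 = 0.4175
Sum = 1.3000 + 0.4175 = 1.7175

1.72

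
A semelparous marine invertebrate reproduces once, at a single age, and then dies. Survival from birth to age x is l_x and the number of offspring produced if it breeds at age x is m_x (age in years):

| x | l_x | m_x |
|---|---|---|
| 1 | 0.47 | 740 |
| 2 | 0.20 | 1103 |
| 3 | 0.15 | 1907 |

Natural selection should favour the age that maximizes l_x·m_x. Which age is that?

1

Expected offspring if breeding at age x = l_x × m_x:
  age 1: 0.47 × 740 = 347.800
  age 2: 0.20 × 1103 = 220.600
  age 3: 0.15 × 1907 = 286.050
Maximum at age 1 (347.800).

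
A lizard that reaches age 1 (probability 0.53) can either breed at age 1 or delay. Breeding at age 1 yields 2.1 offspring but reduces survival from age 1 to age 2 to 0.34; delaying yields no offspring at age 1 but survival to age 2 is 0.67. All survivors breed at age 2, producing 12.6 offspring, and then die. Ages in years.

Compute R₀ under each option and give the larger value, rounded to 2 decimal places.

breed at age 1: R₀ = 0.53 × (2.1 + 0.34 × 12.6) = 0.53 × 6.3840 = 3.3835
delay to age 2: R₀ = 0.53 × (0.67 × 12.6) = 0.53 × 8.4420 = 4.4743
Higher: delay to age 2 (4.4743).

4.47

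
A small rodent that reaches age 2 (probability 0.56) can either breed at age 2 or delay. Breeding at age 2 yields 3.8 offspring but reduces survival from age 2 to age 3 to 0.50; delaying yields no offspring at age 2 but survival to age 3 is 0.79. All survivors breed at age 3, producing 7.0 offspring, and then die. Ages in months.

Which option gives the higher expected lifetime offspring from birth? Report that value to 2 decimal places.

breed at age 2: R₀ = 0.56 × (3.8 + 0.50 × 7.0) = 0.56 × 7.3000 = 4.0880
delay to age 3: R₀ = 0.56 × (0.79 × 7.0) = 0.56 × 5.5300 = 3.0968
Higher: breed at age 2 (4.0880).

4.09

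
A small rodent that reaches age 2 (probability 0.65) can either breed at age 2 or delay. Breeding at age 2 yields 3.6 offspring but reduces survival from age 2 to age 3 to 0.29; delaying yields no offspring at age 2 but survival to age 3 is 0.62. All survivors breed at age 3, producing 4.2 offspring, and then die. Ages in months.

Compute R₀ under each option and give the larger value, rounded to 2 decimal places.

3.13

breed at age 2: R₀ = 0.65 × (3.6 + 0.29 × 4.2) = 0.65 × 4.8180 = 3.1317
delay to age 3: R₀ = 0.65 × (0.62 × 4.2) = 0.65 × 2.6040 = 1.6926
Higher: breed at age 2 (3.1317).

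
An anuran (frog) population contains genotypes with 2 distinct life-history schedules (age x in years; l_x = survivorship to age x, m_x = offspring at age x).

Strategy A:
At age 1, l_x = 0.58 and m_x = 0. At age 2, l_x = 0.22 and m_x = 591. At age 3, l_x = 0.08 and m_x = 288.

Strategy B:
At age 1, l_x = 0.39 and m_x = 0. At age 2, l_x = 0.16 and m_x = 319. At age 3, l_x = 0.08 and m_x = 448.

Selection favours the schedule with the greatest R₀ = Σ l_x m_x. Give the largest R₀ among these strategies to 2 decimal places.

Strategy A: R₀ = 0.58×0 + 0.22×591 + 0.08×288 = 153.0600
Strategy B: R₀ = 0.39×0 + 0.16×319 + 0.08×448 = 86.8800
Highest R₀: strategy A with 153.0600.

153.06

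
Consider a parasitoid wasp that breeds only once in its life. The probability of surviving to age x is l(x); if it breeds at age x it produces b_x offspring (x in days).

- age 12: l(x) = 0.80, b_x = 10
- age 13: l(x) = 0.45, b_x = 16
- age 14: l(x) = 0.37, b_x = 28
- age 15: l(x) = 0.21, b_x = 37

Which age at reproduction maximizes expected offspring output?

14

Expected offspring if breeding at age x = l(x) × b_x:
  age 12: 0.80 × 10 = 8.000
  age 13: 0.45 × 16 = 7.200
  age 14: 0.37 × 28 = 10.360
  age 15: 0.21 × 37 = 7.770
Maximum at age 14 (10.360).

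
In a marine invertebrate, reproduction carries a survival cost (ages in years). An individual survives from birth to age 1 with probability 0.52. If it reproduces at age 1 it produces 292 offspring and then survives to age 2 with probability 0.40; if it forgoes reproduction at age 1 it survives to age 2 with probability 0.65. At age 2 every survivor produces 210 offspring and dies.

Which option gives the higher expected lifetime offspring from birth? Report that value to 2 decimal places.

breed at age 1: R₀ = 0.52 × (292 + 0.40 × 210) = 0.52 × 376.0000 = 195.5200
delay to age 2: R₀ = 0.52 × (0.65 × 210) = 0.52 × 136.5000 = 70.9800
Higher: breed at age 1 (195.5200).

195.52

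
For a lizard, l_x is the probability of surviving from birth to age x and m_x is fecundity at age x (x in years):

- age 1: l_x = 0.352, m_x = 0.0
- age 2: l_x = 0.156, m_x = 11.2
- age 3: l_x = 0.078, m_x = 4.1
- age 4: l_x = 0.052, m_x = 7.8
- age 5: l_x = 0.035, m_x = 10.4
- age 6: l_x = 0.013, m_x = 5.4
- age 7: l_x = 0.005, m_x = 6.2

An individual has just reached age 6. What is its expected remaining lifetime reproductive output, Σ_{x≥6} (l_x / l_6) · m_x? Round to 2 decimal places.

7.78

l_6 = 0.013. Conditional survival from age 6 to x is l_x / l_6.
  x=6: (0.013/0.013) × 5.4 = 5.4000
  x=7: (0.005/0.013) × 6.2 = 2.3846
Sum = 5.4000 + 2.3846 = 7.7846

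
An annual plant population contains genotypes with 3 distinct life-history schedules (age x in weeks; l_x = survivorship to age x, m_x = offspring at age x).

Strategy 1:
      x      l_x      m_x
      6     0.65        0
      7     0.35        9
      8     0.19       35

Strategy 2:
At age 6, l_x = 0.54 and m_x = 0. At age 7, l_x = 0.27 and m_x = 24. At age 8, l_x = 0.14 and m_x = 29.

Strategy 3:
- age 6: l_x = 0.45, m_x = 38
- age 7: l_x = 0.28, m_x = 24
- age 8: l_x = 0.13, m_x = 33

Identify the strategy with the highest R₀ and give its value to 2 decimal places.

28.11

Strategy 1: R₀ = 0.65×0 + 0.35×9 + 0.19×35 = 9.8000
Strategy 2: R₀ = 0.54×0 + 0.27×24 + 0.14×29 = 10.5400
Strategy 3: R₀ = 0.45×38 + 0.28×24 + 0.13×33 = 28.1100
Highest R₀: strategy 3 with 28.1100.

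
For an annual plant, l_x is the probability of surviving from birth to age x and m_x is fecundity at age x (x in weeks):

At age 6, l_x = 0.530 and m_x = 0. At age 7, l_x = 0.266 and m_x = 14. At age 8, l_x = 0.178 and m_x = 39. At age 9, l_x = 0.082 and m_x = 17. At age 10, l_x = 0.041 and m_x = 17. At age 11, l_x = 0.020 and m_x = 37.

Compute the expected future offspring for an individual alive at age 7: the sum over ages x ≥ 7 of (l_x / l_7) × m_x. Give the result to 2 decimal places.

l_7 = 0.266. Conditional survival from age 7 to x is l_x / l_7.
  x=7: (0.266/0.266) × 14 = 14.0000
  x=8: (0.178/0.266) × 39 = 26.0977
  x=9: (0.082/0.266) × 17 = 5.2406
  x=10: (0.041/0.266) × 17 = 2.6203
  x=11: (0.020/0.266) × 37 = 2.7820
Sum = 14.0000 + 26.0977 + 5.2406 + 2.6203 + 2.7820 = 50.7406

50.74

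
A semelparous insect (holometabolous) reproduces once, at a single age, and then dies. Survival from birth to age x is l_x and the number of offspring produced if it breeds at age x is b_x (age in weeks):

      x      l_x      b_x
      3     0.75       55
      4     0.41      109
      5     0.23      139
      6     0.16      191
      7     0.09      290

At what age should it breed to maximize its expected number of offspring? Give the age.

Expected offspring if breeding at age x = l_x × b_x:
  age 3: 0.75 × 55 = 41.250
  age 4: 0.41 × 109 = 44.690
  age 5: 0.23 × 139 = 31.970
  age 6: 0.16 × 191 = 30.560
  age 7: 0.09 × 290 = 26.100
Maximum at age 4 (44.690).

4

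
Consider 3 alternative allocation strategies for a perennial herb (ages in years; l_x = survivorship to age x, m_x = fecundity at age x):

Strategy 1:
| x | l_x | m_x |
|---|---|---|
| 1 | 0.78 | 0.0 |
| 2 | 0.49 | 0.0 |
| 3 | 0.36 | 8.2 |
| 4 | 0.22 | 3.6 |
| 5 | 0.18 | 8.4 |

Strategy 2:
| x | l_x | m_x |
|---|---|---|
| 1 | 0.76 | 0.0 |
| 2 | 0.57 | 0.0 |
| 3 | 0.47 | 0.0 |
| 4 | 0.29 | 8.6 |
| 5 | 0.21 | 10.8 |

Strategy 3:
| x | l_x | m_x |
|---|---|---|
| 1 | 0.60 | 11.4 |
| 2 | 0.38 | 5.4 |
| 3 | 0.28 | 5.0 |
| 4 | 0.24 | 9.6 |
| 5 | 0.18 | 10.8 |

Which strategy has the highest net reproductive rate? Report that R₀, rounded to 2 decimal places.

14.54

Strategy 1: R₀ = 0.78×0.0 + 0.49×0.0 + 0.36×8.2 + 0.22×3.6 + 0.18×8.4 = 5.2560
Strategy 2: R₀ = 0.76×0.0 + 0.57×0.0 + 0.47×0.0 + 0.29×8.6 + 0.21×10.8 = 4.7620
Strategy 3: R₀ = 0.60×11.4 + 0.38×5.4 + 0.28×5.0 + 0.24×9.6 + 0.18×10.8 = 14.5400
Highest R₀: strategy 3 with 14.5400.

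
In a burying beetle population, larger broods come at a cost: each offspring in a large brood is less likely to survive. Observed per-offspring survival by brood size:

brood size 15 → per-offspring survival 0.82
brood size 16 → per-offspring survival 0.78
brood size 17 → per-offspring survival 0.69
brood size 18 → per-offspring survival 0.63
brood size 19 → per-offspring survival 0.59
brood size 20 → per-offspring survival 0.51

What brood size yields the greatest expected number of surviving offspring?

Expected surviving offspring = c × s(c):
  c=15: 15 × 0.82 = 12.300
  c=16: 16 × 0.78 = 12.480
  c=17: 17 × 0.69 = 11.730
  c=18: 18 × 0.63 = 11.340
  c=19: 19 × 0.59 = 11.210
  c=20: 20 × 0.51 = 10.200
Maximum at c = 16 (12.480 surviving offspring).

16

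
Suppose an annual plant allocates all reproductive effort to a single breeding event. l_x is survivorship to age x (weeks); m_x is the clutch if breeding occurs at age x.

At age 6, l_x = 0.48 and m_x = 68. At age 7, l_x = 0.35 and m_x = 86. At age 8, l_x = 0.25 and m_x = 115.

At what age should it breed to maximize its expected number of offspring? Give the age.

Expected offspring if breeding at age x = l_x × m_x:
  age 6: 0.48 × 68 = 32.640
  age 7: 0.35 × 86 = 30.100
  age 8: 0.25 × 115 = 28.750
Maximum at age 6 (32.640).

6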